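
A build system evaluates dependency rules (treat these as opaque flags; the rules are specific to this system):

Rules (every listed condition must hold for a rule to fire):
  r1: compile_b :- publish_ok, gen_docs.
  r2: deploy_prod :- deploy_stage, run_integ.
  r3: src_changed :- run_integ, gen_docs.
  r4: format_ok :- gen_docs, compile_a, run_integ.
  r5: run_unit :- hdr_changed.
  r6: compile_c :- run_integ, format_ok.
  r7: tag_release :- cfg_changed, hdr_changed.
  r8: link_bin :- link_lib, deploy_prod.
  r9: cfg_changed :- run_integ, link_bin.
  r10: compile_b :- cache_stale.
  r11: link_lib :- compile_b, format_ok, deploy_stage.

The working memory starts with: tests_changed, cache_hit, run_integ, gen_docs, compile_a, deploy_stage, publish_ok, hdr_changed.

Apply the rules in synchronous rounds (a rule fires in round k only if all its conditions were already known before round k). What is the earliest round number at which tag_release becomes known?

Round 1: r1 [compile_b :- publish_ok, gen_docs.]; r2 [deploy_prod :- deploy_stage, run_integ.]; r3 [src_changed :- run_integ, gen_docs.]; r4 [format_ok :- gen_docs, compile_a, run_integ.]; r5 [run_unit :- hdr_changed.]. New: compile_b, deploy_prod, src_changed, format_ok, run_unit.
Round 2: r6 [compile_c :- run_integ, format_ok.]; r11 [link_lib :- compile_b, format_ok, deploy_stage.]. New: compile_c, link_lib.
Round 3: r8 [link_bin :- link_lib, deploy_prod.]. New: link_bin.
Round 4: r9 [cfg_changed :- run_integ, link_bin.]. New: cfg_changed.
Round 5: r7 [tag_release :- cfg_changed, hdr_changed.]. New: tag_release.
tag_release first appears in round 5.

5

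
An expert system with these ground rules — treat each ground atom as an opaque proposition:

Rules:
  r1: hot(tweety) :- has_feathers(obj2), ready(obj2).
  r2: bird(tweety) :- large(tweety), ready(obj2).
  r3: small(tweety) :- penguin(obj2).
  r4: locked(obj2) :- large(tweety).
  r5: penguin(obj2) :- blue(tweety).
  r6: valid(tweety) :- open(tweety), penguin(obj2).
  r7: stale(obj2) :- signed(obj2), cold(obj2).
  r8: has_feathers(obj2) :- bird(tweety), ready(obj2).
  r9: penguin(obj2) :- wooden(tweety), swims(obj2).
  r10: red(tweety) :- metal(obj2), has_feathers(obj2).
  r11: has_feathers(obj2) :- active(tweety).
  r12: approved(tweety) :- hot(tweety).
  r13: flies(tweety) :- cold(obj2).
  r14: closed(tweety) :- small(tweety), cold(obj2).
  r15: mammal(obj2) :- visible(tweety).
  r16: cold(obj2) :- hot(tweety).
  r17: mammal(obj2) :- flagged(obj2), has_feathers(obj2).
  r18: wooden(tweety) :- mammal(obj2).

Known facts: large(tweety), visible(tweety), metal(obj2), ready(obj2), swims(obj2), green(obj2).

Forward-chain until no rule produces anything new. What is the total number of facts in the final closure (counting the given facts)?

19

Round 1: r2 [bird(tweety) :- large(tweety), ready(obj2).]; r4 [locked(obj2) :- large(tweety).]; r15 [mammal(obj2) :- visible(tweety).]. New: bird(tweety), locked(obj2), mammal(obj2).
Round 2: r8 [has_feathers(obj2) :- bird(tweety), ready(obj2).]; r18 [wooden(tweety) :- mammal(obj2).]. New: has_feathers(obj2), wooden(tweety).
Round 3: r1 [hot(tweety) :- has_feathers(obj2), ready(obj2).]; r9 [penguin(obj2) :- wooden(tweety), swims(obj2).]; r10 [red(tweety) :- metal(obj2), has_feathers(obj2).]. New: hot(tweety), penguin(obj2), red(tweety).
Round 4: r3 [small(tweety) :- penguin(obj2).]; r12 [approved(tweety) :- hot(tweety).]; r16 [cold(obj2) :- hot(tweety).]. New: small(tweety), approved(tweety), cold(obj2).
Round 5: r13 [flies(tweety) :- cold(obj2).]; r14 [closed(tweety) :- small(tweety), cold(obj2).]. New: flies(tweety), closed(tweety).
Closure: {approved(tweety), bird(tweety), closed(tweety), cold(obj2), flies(tweety), green(obj2), has_feathers(obj2), hot(tweety), large(tweety), locked(obj2), mammal(obj2), metal(obj2), penguin(obj2), ready(obj2), red(tweety), small(tweety), swims(obj2), visible(tweety), wooden(tweety)} — 19 facts.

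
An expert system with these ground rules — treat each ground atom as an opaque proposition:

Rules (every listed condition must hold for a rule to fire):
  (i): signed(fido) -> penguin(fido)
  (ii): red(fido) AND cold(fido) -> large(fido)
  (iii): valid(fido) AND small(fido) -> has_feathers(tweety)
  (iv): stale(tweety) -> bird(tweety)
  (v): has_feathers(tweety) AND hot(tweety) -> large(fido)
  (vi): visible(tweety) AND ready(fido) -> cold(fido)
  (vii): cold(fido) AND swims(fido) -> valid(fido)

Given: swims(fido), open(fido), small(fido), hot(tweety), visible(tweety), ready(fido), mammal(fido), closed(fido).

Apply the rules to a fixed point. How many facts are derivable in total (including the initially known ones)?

[1] (vi) [visible(tweety) AND ready(fido) -> cold(fido)]. ⇒ new: cold(fido).
[2] (vii) [cold(fido) AND swims(fido) -> valid(fido)]. ⇒ new: valid(fido).
[3] (iii) [valid(fido) AND small(fido) -> has_feathers(tweety)]. ⇒ new: has_feathers(tweety).
[4] (v) [has_feathers(tweety) AND hot(tweety) -> large(fido)]. ⇒ new: large(fido).
Closure: {closed(fido), cold(fido), has_feathers(tweety), hot(tweety), large(fido), mammal(fido), open(fido), ready(fido), small(fido), swims(fido), valid(fido), visible(tweety)} — 12 facts.

12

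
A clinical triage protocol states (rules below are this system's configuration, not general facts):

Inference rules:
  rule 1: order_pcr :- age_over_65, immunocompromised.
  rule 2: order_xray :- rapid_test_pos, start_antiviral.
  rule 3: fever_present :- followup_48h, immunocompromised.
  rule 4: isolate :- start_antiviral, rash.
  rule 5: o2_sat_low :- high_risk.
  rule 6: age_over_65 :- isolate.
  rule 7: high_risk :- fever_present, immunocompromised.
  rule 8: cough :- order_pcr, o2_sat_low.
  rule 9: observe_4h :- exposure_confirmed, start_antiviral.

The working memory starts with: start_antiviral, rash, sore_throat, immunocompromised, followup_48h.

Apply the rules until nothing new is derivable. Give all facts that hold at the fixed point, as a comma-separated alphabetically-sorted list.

Round 1: rule 3 [fever_present :- followup_48h, immunocompromised.]; rule 4 [isolate :- start_antiviral, rash.]. Adds fever_present, isolate.
Round 2: rule 6 [age_over_65 :- isolate.]; rule 7 [high_risk :- fever_present, immunocompromised.]. Adds age_over_65, high_risk.
Round 3: rule 1 [order_pcr :- age_over_65, immunocompromised.]; rule 5 [o2_sat_low :- high_risk.]. Adds order_pcr, o2_sat_low.
Round 4: rule 8 [cough :- order_pcr, o2_sat_low.]. Adds cough.

age_over_65, cough, fever_present, followup_48h, high_risk, immunocompromised, isolate, o2_sat_low, order_pcr, rash, sore_throat, start_antiviral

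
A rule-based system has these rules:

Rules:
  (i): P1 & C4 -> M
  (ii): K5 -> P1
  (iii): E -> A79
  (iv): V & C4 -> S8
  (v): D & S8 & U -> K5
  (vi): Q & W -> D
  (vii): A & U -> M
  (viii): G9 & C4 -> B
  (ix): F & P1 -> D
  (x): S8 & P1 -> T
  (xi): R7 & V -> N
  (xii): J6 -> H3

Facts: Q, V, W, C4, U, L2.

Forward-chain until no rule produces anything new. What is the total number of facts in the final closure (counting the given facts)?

Round 1 fires (iv), (vi), giving S8, D.
Round 2 fires (v), giving K5.
Round 3 fires (ii), giving P1.
Round 4 fires (i), (x), giving M, T.
Closure: {C4, D, K5, L2, M, P1, Q, S8, T, U, V, W} — 12 facts.

12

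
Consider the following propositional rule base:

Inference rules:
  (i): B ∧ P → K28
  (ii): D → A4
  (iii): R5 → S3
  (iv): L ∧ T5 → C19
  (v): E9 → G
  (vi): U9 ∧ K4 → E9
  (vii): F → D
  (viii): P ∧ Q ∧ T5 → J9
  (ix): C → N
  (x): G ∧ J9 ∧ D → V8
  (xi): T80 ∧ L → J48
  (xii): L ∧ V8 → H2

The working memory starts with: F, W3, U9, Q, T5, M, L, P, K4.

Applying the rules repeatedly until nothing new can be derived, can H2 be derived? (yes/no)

yes

Round 1 fires (iv), (vi), (vii), (viii), giving C19, E9, D, J9.
Round 2 fires (ii), (v), giving A4, G.
Round 3 fires (x), giving V8.
Round 4 fires (xii), giving H2.
H2 appears in round 4, so it is derivable.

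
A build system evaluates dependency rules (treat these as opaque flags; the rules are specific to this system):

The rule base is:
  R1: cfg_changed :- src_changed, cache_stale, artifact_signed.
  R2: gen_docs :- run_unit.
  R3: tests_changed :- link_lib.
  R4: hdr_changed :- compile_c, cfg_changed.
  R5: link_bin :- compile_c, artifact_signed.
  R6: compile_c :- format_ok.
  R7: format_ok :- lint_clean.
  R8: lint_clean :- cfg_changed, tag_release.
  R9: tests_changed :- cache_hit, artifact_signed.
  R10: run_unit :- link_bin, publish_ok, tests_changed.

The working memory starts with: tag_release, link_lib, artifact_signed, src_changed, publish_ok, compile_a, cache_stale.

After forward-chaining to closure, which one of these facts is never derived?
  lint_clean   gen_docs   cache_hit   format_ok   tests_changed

Round 1 fires R1, R3, giving cfg_changed, tests_changed.
Round 2 fires R8, giving lint_clean.
Round 3 fires R7, giving format_ok.
Round 4 fires R6, giving compile_c.
Round 5 fires R4, R5, giving hdr_changed, link_bin.
Round 6 fires R10, giving run_unit.
Round 7 fires R2, giving gen_docs.
Derived: format_ok (round 3), tests_changed (round 1), gen_docs (round 7), lint_clean (round 2). cache_hit never appears in any round.

cache_hit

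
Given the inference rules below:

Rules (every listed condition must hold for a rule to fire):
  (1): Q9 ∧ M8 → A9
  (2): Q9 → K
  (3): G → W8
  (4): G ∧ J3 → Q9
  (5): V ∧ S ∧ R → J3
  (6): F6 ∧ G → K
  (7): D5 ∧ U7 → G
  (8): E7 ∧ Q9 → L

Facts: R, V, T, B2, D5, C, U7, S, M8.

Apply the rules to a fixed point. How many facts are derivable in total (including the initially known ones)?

Round 1: (5) [V ∧ S ∧ R → J3]; (7) [D5 ∧ U7 → G]. New: J3, G.
Round 2: (3) [G → W8]; (4) [G ∧ J3 → Q9]. New: W8, Q9.
Round 3: (1) [Q9 ∧ M8 → A9]; (2) [Q9 → K]. New: A9, K.
Closure: {A9, B2, C, D5, G, J3, K, M8, Q9, R, S, T, U7, V, W8} — 15 facts.

15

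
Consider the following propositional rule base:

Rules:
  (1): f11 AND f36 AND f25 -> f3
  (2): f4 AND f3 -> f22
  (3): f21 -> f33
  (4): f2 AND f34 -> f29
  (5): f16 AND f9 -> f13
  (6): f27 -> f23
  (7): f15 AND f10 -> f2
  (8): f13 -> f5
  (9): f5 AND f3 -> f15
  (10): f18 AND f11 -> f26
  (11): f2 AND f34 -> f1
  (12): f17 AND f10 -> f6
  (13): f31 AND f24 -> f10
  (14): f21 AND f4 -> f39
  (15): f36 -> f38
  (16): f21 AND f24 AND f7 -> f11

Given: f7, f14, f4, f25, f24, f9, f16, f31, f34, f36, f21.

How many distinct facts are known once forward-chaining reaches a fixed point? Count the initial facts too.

Round 1: (3) [f21 -> f33]; (5) [f16 AND f9 -> f13]; (13) [f31 AND f24 -> f10]; (14) [f21 AND f4 -> f39]; (15) [f36 -> f38]; (16) [f21 AND f24 AND f7 -> f11]. New: f33, f13, f10, f39, f38, f11.
Round 2: (1) [f11 AND f36 AND f25 -> f3]; (8) [f13 -> f5]. New: f3, f5.
Round 3: (2) [f4 AND f3 -> f22]; (9) [f5 AND f3 -> f15]. New: f22, f15.
Round 4: (7) [f15 AND f10 -> f2]. New: f2.
Round 5: (4) [f2 AND f34 -> f29]; (11) [f2 AND f34 -> f1]. New: f29, f1.
Closure: {f1, f10, f11, f13, f14, f15, f16, f2, f21, f22, f24, f25, f29, f3, f31, f33, f34, f36, f38, f39, f4, f5, f7, f9} — 24 facts.

24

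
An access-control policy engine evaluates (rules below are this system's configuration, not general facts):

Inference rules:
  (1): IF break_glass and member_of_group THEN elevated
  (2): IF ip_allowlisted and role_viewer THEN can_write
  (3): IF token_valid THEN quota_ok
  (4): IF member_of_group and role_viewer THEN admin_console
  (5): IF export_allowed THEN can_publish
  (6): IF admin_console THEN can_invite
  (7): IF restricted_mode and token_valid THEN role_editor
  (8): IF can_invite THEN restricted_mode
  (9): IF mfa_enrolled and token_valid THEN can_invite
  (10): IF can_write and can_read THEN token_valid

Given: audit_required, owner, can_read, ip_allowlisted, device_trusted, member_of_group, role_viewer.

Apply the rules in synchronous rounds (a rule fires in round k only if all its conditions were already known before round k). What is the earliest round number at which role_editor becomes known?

Round 1 — (2), (4), derive can_write, admin_console.
Round 2 — (6), (10), derive can_invite, token_valid.
Round 3 — (3), (8), derive quota_ok, restricted_mode.
Round 4 — (7), derive role_editor.
role_editor first appears in round 4.

4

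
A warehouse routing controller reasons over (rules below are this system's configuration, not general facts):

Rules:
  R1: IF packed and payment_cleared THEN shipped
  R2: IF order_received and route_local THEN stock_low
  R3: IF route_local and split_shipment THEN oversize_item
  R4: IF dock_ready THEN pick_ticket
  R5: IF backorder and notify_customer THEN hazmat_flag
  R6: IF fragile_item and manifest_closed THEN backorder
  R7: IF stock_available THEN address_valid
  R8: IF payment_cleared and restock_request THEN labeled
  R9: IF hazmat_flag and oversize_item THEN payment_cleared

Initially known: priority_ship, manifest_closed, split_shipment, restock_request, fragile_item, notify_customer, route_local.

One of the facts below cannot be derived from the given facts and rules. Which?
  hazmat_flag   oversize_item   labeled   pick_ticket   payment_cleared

[1] R3 [IF route_local and split_shipment THEN oversize_item]; R6 [IF fragile_item and manifest_closed THEN backorder]. ⇒ new: oversize_item, backorder.
[2] R5 [IF backorder and notify_customer THEN hazmat_flag]. ⇒ new: hazmat_flag.
[3] R9 [IF hazmat_flag and oversize_item THEN payment_cleared]. ⇒ new: payment_cleared.
[4] R8 [IF payment_cleared and restock_request THEN labeled]. ⇒ new: labeled.
Derived: oversize_item (round 1), hazmat_flag (round 2), payment_cleared (round 3), labeled (round 4). pick_ticket never appears in any round.

pick_ticket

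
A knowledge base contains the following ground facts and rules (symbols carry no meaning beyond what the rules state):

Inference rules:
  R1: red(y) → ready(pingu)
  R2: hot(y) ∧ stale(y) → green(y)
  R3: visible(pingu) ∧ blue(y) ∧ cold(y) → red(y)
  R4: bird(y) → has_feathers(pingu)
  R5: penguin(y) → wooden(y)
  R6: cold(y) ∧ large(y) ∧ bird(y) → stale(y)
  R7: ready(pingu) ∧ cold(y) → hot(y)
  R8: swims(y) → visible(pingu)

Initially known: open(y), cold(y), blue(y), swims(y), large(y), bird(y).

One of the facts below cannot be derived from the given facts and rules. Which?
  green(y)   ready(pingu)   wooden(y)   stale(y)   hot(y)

wooden(y)

Round 1 — R4, R6, R8, derive has_feathers(pingu), stale(y), visible(pingu).
Round 2 — R3, derive red(y).
Round 3 — R1, derive ready(pingu).
Round 4 — R7, derive hot(y).
Round 5 — R2, derive green(y).
Derived: ready(pingu) (round 3), green(y) (round 5), stale(y) (round 1), hot(y) (round 4). wooden(y) never appears in any round.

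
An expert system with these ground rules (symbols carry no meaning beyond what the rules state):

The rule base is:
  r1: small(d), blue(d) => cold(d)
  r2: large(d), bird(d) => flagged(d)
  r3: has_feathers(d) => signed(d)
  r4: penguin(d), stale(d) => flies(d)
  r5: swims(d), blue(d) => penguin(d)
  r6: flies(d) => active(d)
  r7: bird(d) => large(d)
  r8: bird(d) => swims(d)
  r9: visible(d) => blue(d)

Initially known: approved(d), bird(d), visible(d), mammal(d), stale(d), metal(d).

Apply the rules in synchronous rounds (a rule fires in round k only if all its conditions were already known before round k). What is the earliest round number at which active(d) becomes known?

Round 1 fires r7, r8, r9, giving large(d), swims(d), blue(d).
Round 2 fires r2, r5, giving flagged(d), penguin(d).
Round 3 fires r4, giving flies(d).
Round 4 fires r6, giving active(d).
active(d) first appears in round 4.

4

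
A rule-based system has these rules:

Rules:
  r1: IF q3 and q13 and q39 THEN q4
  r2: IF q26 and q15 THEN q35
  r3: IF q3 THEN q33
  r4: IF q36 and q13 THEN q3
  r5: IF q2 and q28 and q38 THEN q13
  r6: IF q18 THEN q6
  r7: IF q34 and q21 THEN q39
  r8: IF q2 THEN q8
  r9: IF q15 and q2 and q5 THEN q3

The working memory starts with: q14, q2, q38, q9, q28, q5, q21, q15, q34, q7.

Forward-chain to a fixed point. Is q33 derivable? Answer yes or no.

yes

Round 1 — r5, r7, r8, r9, derive q13, q39, q8, q3.
Round 2 — r1, r3, derive q4, q33.
q33 appears in round 2, so it is derivable.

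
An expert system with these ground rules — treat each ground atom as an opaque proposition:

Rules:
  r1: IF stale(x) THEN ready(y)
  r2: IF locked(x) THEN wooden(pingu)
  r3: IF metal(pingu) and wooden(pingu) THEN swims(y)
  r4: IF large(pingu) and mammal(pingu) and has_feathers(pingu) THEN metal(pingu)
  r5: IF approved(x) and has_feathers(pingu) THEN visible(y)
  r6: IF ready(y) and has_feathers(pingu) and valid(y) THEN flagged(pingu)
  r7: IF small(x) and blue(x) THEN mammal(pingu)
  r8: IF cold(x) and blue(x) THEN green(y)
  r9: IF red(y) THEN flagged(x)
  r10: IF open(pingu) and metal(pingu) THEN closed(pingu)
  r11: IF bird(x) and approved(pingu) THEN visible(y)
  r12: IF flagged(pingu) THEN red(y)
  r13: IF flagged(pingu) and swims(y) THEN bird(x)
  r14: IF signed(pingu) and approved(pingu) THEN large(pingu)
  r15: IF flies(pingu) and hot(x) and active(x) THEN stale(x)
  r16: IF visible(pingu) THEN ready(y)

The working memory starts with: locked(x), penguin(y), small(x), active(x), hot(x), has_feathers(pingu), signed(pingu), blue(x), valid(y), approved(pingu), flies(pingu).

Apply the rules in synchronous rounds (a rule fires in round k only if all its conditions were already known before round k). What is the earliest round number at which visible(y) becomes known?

Round 1 fires r2, r7, r14, r15, giving wooden(pingu), mammal(pingu), large(pingu), stale(x).
Round 2 fires r1, r4, giving ready(y), metal(pingu).
Round 3 fires r3, r6, giving swims(y), flagged(pingu).
Round 4 fires r12, r13, giving red(y), bird(x).
Round 5 fires r9, r11, giving flagged(x), visible(y).
visible(y) first appears in round 5.

5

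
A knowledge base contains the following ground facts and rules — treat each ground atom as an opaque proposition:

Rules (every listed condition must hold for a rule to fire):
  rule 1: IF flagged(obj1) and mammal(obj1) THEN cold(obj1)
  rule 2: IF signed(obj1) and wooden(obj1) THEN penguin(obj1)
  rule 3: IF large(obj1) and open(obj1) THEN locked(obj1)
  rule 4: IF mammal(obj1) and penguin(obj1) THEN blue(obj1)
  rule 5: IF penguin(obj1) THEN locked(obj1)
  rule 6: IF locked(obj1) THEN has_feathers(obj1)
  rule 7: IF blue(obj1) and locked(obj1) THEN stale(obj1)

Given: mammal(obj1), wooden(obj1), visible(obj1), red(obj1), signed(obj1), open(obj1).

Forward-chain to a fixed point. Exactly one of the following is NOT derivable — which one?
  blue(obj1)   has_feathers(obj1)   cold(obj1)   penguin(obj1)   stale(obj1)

cold(obj1)

Round 1: rule 2 [IF signed(obj1) and wooden(obj1) THEN penguin(obj1)]. New: penguin(obj1).
Round 2: rule 4 [IF mammal(obj1) and penguin(obj1) THEN blue(obj1)]; rule 5 [IF penguin(obj1) THEN locked(obj1)]. New: blue(obj1), locked(obj1).
Round 3: rule 6 [IF locked(obj1) THEN has_feathers(obj1)]; rule 7 [IF blue(obj1) and locked(obj1) THEN stale(obj1)]. New: has_feathers(obj1), stale(obj1).
Derived: penguin(obj1) (round 1), blue(obj1) (round 2), stale(obj1) (round 3), has_feathers(obj1) (round 3). cold(obj1) never appears in any round.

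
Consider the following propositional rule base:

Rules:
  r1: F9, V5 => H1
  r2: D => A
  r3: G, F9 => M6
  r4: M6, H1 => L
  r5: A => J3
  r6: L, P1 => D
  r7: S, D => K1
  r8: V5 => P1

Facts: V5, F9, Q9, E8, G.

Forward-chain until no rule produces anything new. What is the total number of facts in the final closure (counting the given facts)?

[1] r1 [F9, V5 => H1]; r3 [G, F9 => M6]; r8 [V5 => P1]. ⇒ new: H1, M6, P1.
[2] r4 [M6, H1 => L]. ⇒ new: L.
[3] r6 [L, P1 => D]. ⇒ new: D.
[4] r2 [D => A]. ⇒ new: A.
[5] r5 [A => J3]. ⇒ new: J3.
Closure: {A, D, E8, F9, G, H1, J3, L, M6, P1, Q9, V5} — 12 facts.

12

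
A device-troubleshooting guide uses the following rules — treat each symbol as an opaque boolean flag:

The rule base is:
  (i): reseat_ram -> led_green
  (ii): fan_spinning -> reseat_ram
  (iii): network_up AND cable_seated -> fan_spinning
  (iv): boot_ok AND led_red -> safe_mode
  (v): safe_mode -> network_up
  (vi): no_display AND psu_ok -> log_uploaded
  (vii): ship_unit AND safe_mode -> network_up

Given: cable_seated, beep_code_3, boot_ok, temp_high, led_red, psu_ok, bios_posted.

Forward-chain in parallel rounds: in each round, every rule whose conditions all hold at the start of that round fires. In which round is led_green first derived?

Round 1 — (iv), derive safe_mode.
Round 2 — (v), derive network_up.
Round 3 — (iii), derive fan_spinning.
Round 4 — (ii), derive reseat_ram.
Round 5 — (i), derive led_green.
led_green first appears in round 5.

5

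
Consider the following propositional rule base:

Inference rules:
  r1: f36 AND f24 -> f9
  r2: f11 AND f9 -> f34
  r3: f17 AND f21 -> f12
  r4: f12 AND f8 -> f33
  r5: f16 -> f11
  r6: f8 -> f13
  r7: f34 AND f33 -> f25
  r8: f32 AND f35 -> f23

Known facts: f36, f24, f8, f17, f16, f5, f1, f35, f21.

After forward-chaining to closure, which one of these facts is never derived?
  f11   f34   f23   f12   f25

Round 1 — r1, r3, r5, r6, derive f9, f12, f11, f13.
Round 2 — r2, r4, derive f34, f33.
Round 3 — r7, derive f25.
Derived: f12 (round 1), f11 (round 1), f34 (round 2), f25 (round 3). f23 never appears in any round.

f23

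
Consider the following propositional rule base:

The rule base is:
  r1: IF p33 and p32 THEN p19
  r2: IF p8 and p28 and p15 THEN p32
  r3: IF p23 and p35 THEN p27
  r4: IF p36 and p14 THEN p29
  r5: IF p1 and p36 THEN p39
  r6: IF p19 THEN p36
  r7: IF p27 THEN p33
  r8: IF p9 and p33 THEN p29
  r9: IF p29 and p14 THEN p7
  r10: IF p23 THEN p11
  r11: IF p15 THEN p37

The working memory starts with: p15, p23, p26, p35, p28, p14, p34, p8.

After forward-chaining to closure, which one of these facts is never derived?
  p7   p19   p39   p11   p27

p39

Round 1: r2 [IF p8 and p28 and p15 THEN p32]; r3 [IF p23 and p35 THEN p27]; r10 [IF p23 THEN p11]; r11 [IF p15 THEN p37]. New: p32, p27, p11, p37.
Round 2: r7 [IF p27 THEN p33]. New: p33.
Round 3: r1 [IF p33 and p32 THEN p19]. New: p19.
Round 4: r6 [IF p19 THEN p36]. New: p36.
Round 5: r4 [IF p36 and p14 THEN p29]. New: p29.
Round 6: r9 [IF p29 and p14 THEN p7]. New: p7.
Derived: p7 (round 6), p11 (round 1), p19 (round 3), p27 (round 1). p39 never appears in any round.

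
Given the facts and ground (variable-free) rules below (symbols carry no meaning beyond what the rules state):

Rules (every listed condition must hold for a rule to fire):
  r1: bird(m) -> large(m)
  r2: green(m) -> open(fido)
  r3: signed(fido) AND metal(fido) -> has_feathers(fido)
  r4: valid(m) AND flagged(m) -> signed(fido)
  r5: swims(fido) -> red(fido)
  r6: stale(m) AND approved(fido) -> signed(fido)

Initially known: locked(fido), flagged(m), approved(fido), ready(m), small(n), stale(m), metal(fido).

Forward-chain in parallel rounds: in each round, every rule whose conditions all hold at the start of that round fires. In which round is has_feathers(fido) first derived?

2

Round 1: r6 [stale(m) AND approved(fido) -> signed(fido)]. Adds signed(fido).
Round 2: r3 [signed(fido) AND metal(fido) -> has_feathers(fido)]. Adds has_feathers(fido).
has_feathers(fido) first appears in round 2.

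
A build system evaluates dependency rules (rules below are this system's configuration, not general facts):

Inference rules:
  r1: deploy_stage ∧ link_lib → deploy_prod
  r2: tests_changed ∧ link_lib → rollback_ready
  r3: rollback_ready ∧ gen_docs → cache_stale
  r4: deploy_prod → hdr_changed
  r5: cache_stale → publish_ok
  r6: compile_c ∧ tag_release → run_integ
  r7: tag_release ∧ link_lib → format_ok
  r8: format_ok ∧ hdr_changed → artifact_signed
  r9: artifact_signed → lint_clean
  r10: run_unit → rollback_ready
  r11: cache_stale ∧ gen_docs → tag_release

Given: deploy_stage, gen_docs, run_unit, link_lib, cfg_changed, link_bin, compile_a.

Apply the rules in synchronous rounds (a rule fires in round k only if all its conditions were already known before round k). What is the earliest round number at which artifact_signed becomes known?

5

Round 1 — r1, r10, derive deploy_prod, rollback_ready.
Round 2 — r3, r4, derive cache_stale, hdr_changed.
Round 3 — r5, r11, derive publish_ok, tag_release.
Round 4 — r7, derive format_ok.
Round 5 — r8, derive artifact_signed.
artifact_signed first appears in round 5.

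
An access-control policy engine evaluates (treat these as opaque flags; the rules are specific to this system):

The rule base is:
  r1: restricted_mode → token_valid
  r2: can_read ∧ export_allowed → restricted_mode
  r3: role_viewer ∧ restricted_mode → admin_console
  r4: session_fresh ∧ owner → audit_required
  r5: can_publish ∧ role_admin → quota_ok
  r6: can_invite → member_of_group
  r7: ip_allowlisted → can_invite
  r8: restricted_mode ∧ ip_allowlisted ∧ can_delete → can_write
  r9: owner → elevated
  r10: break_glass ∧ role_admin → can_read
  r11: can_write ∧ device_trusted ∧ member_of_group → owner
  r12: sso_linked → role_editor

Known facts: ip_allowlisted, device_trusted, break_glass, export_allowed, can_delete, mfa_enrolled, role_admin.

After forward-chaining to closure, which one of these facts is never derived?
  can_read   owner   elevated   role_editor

role_editor

[1] r7 [ip_allowlisted → can_invite]; r10 [break_glass ∧ role_admin → can_read]. ⇒ new: can_invite, can_read.
[2] r2 [can_read ∧ export_allowed → restricted_mode]; r6 [can_invite → member_of_group]. ⇒ new: restricted_mode, member_of_group.
[3] r1 [restricted_mode → token_valid]; r8 [restricted_mode ∧ ip_allowlisted ∧ can_delete → can_write]. ⇒ new: token_valid, can_write.
[4] r11 [can_write ∧ device_trusted ∧ member_of_group → owner]. ⇒ new: owner.
[5] r9 [owner → elevated]. ⇒ new: elevated.
Derived: can_read (round 1), owner (round 4), elevated (round 5). role_editor never appears in any round.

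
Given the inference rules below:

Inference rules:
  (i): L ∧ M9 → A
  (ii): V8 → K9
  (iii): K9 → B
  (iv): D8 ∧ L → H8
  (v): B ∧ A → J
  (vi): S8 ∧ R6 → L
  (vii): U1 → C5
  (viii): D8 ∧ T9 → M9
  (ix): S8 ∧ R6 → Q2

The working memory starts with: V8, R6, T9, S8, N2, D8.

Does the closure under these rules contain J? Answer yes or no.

Round 1: (ii) [V8 → K9]; (vi) [S8 ∧ R6 → L]; (viii) [D8 ∧ T9 → M9]; (ix) [S8 ∧ R6 → Q2]. New: K9, L, M9, Q2.
Round 2: (i) [L ∧ M9 → A]; (iii) [K9 → B]; (iv) [D8 ∧ L → H8]. New: A, B, H8.
Round 3: (v) [B ∧ A → J]. New: J.
J appears in round 3, so it is derivable.

yes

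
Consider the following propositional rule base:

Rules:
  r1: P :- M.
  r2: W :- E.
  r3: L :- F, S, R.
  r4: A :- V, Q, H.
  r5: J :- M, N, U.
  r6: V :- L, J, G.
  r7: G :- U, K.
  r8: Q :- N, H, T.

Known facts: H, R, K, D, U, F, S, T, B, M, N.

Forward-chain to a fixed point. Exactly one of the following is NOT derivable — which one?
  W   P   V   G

Round 1 fires r1, r3, r5, r7, r8, giving P, L, J, G, Q.
Round 2 fires r6, giving V.
Round 3 fires r4, giving A.
Derived: G (round 1), V (round 2), P (round 1). W never appears in any round.

W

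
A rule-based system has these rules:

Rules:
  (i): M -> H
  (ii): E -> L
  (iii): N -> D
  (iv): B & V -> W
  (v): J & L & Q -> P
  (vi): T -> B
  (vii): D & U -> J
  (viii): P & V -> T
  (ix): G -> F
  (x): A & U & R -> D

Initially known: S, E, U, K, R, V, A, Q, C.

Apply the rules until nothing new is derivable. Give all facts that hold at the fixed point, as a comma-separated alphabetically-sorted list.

[1] (ii) [E -> L]; (x) [A & U & R -> D]. ⇒ new: L, D.
[2] (vii) [D & U -> J]. ⇒ new: J.
[3] (v) [J & L & Q -> P]. ⇒ new: P.
[4] (viii) [P & V -> T]. ⇒ new: T.
[5] (vi) [T -> B]. ⇒ new: B.
[6] (iv) [B & V -> W]. ⇒ new: W.

A, B, C, D, E, J, K, L, P, Q, R, S, T, U, V, W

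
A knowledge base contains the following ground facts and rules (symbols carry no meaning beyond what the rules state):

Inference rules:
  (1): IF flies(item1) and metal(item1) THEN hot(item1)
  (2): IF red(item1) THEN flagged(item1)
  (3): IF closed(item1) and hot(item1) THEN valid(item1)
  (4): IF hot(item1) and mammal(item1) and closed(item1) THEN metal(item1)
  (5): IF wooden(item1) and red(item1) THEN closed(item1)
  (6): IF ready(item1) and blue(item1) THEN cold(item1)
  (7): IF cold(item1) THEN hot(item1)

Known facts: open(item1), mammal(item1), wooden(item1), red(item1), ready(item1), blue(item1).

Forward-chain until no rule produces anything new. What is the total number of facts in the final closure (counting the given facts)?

12

Round 1: (2) [IF red(item1) THEN flagged(item1)]; (5) [IF wooden(item1) and red(item1) THEN closed(item1)]; (6) [IF ready(item1) and blue(item1) THEN cold(item1)]. New: flagged(item1), closed(item1), cold(item1).
Round 2: (7) [IF cold(item1) THEN hot(item1)]. New: hot(item1).
Round 3: (3) [IF closed(item1) and hot(item1) THEN valid(item1)]; (4) [IF hot(item1) and mammal(item1) and closed(item1) THEN metal(item1)]. New: valid(item1), metal(item1).
Closure: {blue(item1), closed(item1), cold(item1), flagged(item1), hot(item1), mammal(item1), metal(item1), open(item1), ready(item1), red(item1), valid(item1), wooden(item1)} — 12 facts.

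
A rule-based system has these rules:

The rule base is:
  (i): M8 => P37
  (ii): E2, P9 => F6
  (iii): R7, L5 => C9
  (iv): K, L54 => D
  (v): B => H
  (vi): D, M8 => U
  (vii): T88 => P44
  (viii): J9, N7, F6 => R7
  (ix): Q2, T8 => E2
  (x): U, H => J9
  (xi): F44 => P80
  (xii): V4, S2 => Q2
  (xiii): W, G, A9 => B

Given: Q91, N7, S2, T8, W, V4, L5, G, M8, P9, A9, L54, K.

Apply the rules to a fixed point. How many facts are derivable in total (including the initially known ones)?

Round 1 fires (i), (iv), (xii), (xiii), giving P37, D, Q2, B.
Round 2 fires (v), (vi), (ix), giving H, U, E2.
Round 3 fires (ii), (x), giving F6, J9.
Round 4 fires (viii), giving R7.
Round 5 fires (iii), giving C9.
Closure: {A9, B, C9, D, E2, F6, G, H, J9, K, L5, L54, M8, N7, P37, P9, Q2, Q91, R7, S2, T8, U, V4, W} — 24 facts.

24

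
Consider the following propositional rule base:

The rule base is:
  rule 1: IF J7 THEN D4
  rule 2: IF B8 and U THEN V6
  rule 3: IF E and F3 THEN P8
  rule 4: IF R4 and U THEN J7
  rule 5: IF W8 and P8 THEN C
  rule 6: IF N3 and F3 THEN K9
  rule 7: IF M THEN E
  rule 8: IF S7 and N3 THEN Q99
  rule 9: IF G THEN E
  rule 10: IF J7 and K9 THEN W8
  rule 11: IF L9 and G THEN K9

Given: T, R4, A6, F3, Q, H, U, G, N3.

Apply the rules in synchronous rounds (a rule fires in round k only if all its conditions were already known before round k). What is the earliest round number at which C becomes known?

[1] rule 4 [IF R4 and U THEN J7]; rule 6 [IF N3 and F3 THEN K9]; rule 9 [IF G THEN E]. ⇒ new: J7, K9, E.
[2] rule 1 [IF J7 THEN D4]; rule 3 [IF E and F3 THEN P8]; rule 10 [IF J7 and K9 THEN W8]. ⇒ new: D4, P8, W8.
[3] rule 5 [IF W8 and P8 THEN C]. ⇒ new: C.
C first appears in round 3.

3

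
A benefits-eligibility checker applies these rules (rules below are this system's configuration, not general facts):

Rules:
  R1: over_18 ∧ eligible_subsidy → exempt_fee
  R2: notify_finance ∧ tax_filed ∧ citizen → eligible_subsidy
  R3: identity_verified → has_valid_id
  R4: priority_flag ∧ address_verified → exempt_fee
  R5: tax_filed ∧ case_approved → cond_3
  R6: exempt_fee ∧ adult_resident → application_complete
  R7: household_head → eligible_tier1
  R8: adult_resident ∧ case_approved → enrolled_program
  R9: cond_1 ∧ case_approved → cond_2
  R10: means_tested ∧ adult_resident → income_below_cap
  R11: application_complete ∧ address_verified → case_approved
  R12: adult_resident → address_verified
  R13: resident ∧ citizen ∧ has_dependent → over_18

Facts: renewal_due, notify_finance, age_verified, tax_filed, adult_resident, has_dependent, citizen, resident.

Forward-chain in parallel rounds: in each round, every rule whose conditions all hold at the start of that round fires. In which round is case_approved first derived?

Round 1: R2 [notify_finance ∧ tax_filed ∧ citizen → eligible_subsidy]; R12 [adult_resident → address_verified]; R13 [resident ∧ citizen ∧ has_dependent → over_18]. New: eligible_subsidy, address_verified, over_18.
Round 2: R1 [over_18 ∧ eligible_subsidy → exempt_fee]. New: exempt_fee.
Round 3: R6 [exempt_fee ∧ adult_resident → application_complete]. New: application_complete.
Round 4: R11 [application_complete ∧ address_verified → case_approved]. New: case_approved.
case_approved first appears in round 4.

4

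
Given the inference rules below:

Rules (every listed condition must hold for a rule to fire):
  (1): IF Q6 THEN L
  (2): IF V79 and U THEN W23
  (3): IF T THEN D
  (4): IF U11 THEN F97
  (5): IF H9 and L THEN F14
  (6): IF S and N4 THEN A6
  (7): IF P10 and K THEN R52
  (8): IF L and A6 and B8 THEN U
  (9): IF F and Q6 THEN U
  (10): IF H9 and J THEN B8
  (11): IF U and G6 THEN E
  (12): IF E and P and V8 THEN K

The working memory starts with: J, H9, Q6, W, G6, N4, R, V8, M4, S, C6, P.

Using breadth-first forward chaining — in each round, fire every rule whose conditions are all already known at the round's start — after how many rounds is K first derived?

4

Round 1 fires (1), (6), (10), giving L, A6, B8.
Round 2 fires (5), (8), giving F14, U.
Round 3 fires (11), giving E.
Round 4 fires (12), giving K.
K first appears in round 4.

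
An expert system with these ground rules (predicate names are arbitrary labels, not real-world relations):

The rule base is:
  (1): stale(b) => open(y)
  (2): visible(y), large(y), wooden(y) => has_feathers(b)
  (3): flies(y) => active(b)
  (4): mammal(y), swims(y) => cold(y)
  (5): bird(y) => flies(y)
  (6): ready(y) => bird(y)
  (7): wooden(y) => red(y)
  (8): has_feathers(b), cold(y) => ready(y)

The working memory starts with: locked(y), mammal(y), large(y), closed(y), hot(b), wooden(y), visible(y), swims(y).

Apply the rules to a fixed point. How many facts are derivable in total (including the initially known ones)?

15

Round 1: (2) [visible(y), large(y), wooden(y) => has_feathers(b)]; (4) [mammal(y), swims(y) => cold(y)]; (7) [wooden(y) => red(y)]. Adds has_feathers(b), cold(y), red(y).
Round 2: (8) [has_feathers(b), cold(y) => ready(y)]. Adds ready(y).
Round 3: (6) [ready(y) => bird(y)]. Adds bird(y).
Round 4: (5) [bird(y) => flies(y)]. Adds flies(y).
Round 5: (3) [flies(y) => active(b)]. Adds active(b).
Closure: {active(b), bird(y), closed(y), cold(y), flies(y), has_feathers(b), hot(b), large(y), locked(y), mammal(y), ready(y), red(y), swims(y), visible(y), wooden(y)} — 15 facts.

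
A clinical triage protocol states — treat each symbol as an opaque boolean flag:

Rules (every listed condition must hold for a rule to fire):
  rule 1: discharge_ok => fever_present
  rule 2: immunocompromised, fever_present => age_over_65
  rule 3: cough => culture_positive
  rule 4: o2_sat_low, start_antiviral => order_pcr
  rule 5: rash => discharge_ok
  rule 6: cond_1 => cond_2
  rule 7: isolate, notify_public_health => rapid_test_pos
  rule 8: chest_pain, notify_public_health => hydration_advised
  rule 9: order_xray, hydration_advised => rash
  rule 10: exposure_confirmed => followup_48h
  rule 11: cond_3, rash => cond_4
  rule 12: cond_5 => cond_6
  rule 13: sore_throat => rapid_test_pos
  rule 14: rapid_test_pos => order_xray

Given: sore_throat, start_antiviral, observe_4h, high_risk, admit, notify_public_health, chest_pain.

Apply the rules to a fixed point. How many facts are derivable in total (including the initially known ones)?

Round 1: rule 8 [chest_pain, notify_public_health => hydration_advised]; rule 13 [sore_throat => rapid_test_pos]. Adds hydration_advised, rapid_test_pos.
Round 2: rule 14 [rapid_test_pos => order_xray]. Adds order_xray.
Round 3: rule 9 [order_xray, hydration_advised => rash]. Adds rash.
Round 4: rule 5 [rash => discharge_ok]. Adds discharge_ok.
Round 5: rule 1 [discharge_ok => fever_present]. Adds fever_present.
Closure: {admit, chest_pain, discharge_ok, fever_present, high_risk, hydration_advised, notify_public_health, observe_4h, order_xray, rapid_test_pos, rash, sore_throat, start_antiviral} — 13 facts.

13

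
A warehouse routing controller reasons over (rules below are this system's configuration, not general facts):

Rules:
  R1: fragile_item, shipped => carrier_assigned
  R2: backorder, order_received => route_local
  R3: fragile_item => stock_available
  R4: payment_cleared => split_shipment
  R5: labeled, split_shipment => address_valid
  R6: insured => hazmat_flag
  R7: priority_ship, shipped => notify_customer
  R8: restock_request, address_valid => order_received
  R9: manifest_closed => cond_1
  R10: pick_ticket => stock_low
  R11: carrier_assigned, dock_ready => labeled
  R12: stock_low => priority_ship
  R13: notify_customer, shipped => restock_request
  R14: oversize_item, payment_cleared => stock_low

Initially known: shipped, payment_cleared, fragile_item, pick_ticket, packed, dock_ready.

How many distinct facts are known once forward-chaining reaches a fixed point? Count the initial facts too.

16

Round 1 fires R1, R3, R4, R10, giving carrier_assigned, stock_available, split_shipment, stock_low.
Round 2 fires R11, R12, giving labeled, priority_ship.
Round 3 fires R5, R7, giving address_valid, notify_customer.
Round 4 fires R13, giving restock_request.
Round 5 fires R8, giving order_received.
Closure: {address_valid, carrier_assigned, dock_ready, fragile_item, labeled, notify_customer, order_received, packed, payment_cleared, pick_ticket, priority_ship, restock_request, shipped, split_shipment, stock_available, stock_low} — 16 facts.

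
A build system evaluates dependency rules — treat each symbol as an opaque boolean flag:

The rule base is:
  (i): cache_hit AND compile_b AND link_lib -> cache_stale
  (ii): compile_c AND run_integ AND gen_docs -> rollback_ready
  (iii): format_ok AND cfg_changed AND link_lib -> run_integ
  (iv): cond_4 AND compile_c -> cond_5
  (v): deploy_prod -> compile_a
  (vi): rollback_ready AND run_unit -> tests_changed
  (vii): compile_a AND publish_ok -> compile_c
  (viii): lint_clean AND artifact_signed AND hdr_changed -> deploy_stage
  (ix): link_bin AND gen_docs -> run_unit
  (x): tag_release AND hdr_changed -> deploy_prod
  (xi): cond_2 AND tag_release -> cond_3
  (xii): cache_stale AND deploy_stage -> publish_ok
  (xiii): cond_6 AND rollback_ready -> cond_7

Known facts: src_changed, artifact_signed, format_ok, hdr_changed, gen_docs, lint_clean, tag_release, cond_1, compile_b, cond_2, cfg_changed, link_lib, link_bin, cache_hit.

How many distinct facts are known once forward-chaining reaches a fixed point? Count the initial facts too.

25

[1] (i) [cache_hit AND compile_b AND link_lib -> cache_stale]; (iii) [format_ok AND cfg_changed AND link_lib -> run_integ]; (viii) [lint_clean AND artifact_signed AND hdr_changed -> deploy_stage]; (ix) [link_bin AND gen_docs -> run_unit]; (x) [tag_release AND hdr_changed -> deploy_prod]; (xi) [cond_2 AND tag_release -> cond_3]. ⇒ new: cache_stale, run_integ, deploy_stage, run_unit, deploy_prod, cond_3.
[2] (v) [deploy_prod -> compile_a]; (xii) [cache_stale AND deploy_stage -> publish_ok]. ⇒ new: compile_a, publish_ok.
[3] (vii) [compile_a AND publish_ok -> compile_c]. ⇒ new: compile_c.
[4] (ii) [compile_c AND run_integ AND gen_docs -> rollback_ready]. ⇒ new: rollback_ready.
[5] (vi) [rollback_ready AND run_unit -> tests_changed]. ⇒ new: tests_changed.
Closure: {artifact_signed, cache_hit, cache_stale, cfg_changed, compile_a, compile_b, compile_c, cond_1, cond_2, cond_3, deploy_prod, deploy_stage, format_ok, gen_docs, hdr_changed, link_bin, link_lib, lint_clean, publish_ok, rollback_ready, run_integ, run_unit, src_changed, tag_release, tests_changed} — 25 facts.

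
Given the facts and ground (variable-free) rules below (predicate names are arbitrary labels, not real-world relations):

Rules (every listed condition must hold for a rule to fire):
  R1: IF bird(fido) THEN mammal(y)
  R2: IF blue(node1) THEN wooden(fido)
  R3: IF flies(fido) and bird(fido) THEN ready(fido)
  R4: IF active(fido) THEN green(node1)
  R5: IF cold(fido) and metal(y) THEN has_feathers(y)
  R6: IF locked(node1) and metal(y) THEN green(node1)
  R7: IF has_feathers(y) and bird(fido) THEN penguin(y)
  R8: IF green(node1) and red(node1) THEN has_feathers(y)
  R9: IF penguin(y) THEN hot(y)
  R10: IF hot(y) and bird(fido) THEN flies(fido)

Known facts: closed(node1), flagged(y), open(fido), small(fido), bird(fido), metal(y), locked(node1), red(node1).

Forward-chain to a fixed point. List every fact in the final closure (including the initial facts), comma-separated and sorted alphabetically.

bird(fido), closed(node1), flagged(y), flies(fido), green(node1), has_feathers(y), hot(y), locked(node1), mammal(y), metal(y), open(fido), penguin(y), ready(fido), red(node1), small(fido)

Round 1 fires R1, R6, giving mammal(y), green(node1).
Round 2 fires R8, giving has_feathers(y).
Round 3 fires R7, giving penguin(y).
Round 4 fires R9, giving hot(y).
Round 5 fires R10, giving flies(fido).
Round 6 fires R3, giving ready(fido).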